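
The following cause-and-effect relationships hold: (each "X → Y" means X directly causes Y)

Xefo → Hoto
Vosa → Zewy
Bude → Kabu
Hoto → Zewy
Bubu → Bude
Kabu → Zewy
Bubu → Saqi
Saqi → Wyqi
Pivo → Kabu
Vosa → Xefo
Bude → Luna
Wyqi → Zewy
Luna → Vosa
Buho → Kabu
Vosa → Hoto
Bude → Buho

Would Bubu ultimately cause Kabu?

There is a causal chain: Bubu → Bude → Kabu.

Yes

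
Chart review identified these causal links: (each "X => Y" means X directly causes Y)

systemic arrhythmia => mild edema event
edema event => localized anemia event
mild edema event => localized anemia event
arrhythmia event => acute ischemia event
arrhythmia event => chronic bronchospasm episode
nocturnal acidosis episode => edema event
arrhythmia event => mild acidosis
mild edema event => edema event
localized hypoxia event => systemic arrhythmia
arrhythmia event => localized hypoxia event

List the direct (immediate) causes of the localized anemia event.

the edema event, the mild edema event

Upstream contributors include the arrhythmia event, the localized hypoxia event, the systemic arrhythmia, the nocturnal acidosis episode, but only the edema event, the mild edema event feed directly into the localized anemia event.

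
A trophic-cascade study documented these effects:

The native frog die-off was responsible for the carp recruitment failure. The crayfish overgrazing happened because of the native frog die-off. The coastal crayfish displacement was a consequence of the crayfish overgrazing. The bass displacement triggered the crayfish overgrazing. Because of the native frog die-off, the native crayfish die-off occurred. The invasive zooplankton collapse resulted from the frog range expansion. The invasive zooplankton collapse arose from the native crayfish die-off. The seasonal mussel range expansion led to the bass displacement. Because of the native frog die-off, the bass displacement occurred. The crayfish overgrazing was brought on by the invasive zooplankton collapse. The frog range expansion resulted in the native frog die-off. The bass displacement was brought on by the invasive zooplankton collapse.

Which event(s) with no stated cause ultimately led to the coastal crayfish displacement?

the frog range expansion, the seasonal mussel range expansion

Tracing upstream from the coastal crayfish displacement: the coastal crayfish displacement ← the crayfish overgrazing ← the native frog die-off ← the frog range expansion.
A separate upstream branch: the coastal crayfish displacement ← the crayfish overgrazing ← the bass displacement ← the seasonal mussel range expansion.
Each of those chain origins has no stated cause.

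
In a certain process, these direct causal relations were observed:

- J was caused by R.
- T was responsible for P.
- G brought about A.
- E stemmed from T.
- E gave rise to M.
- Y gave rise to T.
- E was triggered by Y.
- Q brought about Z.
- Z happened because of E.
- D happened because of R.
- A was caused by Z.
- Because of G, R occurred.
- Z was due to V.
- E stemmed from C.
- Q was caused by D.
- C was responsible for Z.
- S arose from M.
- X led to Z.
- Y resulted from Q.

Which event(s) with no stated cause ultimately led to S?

Tracing upstream from S: S ← M ← E ← C.
A separate upstream branch: S ← M ← E ← Y ← Q ← D ← R ← G.
Each of those chain origins has no stated cause.

C, G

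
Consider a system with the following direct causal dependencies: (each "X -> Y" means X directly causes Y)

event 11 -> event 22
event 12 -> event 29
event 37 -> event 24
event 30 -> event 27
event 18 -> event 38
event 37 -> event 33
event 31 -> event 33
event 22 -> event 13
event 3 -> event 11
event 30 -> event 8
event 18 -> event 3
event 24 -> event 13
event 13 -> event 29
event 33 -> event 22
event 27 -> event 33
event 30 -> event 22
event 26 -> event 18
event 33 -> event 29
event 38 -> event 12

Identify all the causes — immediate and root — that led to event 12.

Immediate cause of event 12: event 38.
Further upstream: event 26, event 18.

event 18, event 26, event 38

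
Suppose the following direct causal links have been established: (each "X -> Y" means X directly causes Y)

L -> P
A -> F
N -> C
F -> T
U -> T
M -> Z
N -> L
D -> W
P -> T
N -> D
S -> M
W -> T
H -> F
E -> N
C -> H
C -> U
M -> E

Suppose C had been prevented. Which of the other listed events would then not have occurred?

H, U

Downstream of C: H, F, U, T.
Of those, still caused via another path: F, T.
The remainder have no surviving cause.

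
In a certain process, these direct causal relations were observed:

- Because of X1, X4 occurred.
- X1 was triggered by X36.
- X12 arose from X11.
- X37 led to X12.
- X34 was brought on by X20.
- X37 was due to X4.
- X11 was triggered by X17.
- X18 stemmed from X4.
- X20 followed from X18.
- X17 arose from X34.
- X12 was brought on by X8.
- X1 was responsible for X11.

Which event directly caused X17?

X34

Upstream contributors include X36, X1, X4, X18, X20, but only X34 feeds directly into X17.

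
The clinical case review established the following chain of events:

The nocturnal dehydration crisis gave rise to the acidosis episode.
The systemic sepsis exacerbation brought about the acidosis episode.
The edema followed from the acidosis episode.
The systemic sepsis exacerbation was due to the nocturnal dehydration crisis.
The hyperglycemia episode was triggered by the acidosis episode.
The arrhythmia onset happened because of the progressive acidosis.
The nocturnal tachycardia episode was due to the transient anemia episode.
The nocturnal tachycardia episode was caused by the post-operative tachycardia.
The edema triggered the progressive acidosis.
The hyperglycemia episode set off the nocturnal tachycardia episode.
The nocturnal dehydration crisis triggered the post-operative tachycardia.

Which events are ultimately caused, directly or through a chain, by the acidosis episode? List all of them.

the arrhythmia onset, the edema, the hyperglycemia episode, the nocturnal tachycardia episode, the progressive acidosis

Direct effects: the edema, the hyperglycemia episode.
2 steps out: the progressive acidosis, the nocturnal tachycardia episode.
3 steps out: the arrhythmia onset.
Not reachable from it: the nocturnal dehydration crisis, the systemic sepsis exacerbation, the post-operative tachycardia, the transient anemia episode.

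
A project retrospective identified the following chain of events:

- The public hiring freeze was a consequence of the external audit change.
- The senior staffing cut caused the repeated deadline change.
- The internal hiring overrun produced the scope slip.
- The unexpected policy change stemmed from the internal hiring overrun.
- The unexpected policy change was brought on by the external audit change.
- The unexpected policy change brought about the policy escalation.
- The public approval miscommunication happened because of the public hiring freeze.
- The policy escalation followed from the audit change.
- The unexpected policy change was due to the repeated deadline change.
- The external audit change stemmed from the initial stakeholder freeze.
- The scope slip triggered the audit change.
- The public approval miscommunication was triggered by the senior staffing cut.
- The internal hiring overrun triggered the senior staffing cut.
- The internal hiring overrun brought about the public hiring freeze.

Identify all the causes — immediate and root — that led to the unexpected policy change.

Immediate causes of the unexpected policy change: the internal hiring overrun, the external audit change, the repeated deadline change.
Further upstream: the initial stakeholder freeze, the senior staffing cut.

the external audit change, the initial stakeholder freeze, the internal hiring overrun, the repeated deadline change, the senior staffing cut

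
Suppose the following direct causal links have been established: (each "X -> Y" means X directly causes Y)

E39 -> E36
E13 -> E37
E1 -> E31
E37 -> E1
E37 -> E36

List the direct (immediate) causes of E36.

E37, E39

Upstream contributors include E13, but only E37, E39 feed directly into E36.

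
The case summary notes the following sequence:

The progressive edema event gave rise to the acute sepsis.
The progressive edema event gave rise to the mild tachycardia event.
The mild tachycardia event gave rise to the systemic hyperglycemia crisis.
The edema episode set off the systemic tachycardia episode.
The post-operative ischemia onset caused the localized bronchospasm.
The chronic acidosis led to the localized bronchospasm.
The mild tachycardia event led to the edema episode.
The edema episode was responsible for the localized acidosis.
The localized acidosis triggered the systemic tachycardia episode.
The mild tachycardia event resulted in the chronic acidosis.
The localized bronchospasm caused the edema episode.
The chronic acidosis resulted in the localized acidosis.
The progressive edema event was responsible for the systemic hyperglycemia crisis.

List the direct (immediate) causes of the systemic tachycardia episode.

Upstream contributors include the progressive edema event, the mild tachycardia event, the chronic acidosis, the localized bronchospasm, the post-operative ischemia onset, but only the edema episode, the localized acidosis feed directly into the systemic tachycardia episode.

the edema episode, the localized acidosis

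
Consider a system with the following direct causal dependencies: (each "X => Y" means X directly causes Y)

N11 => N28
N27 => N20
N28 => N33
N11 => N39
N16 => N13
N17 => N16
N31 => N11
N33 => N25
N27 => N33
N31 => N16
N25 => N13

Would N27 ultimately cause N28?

N27 leads to N33, N20, N25, N13; N28 is not among them.

No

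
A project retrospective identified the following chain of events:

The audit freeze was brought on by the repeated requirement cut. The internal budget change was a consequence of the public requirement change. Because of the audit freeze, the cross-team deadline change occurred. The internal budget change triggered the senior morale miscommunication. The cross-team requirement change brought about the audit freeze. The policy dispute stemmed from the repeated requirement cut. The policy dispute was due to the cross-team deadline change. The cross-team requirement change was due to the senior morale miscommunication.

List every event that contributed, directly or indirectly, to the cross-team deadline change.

the audit freeze, the cross-team requirement change, the internal budget change, the public requirement change, the repeated requirement cut, the senior morale miscommunication

Immediate cause of the cross-team deadline change: the audit freeze.
Further upstream: the public requirement change, the internal budget change, the senior morale miscommunication, the cross-team requirement change, the repeated requirement cut.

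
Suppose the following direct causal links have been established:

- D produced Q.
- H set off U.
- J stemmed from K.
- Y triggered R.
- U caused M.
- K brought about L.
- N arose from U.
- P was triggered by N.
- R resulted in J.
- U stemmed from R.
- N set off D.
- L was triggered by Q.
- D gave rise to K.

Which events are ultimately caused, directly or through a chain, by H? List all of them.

D, J, K, L, M, N, P, Q, U

Direct effects: U.
2 steps out: N, M.
3 steps out: D, P.
4 steps out: Q, K.
5 steps out: J, L.
Not reachable from it: Y, R.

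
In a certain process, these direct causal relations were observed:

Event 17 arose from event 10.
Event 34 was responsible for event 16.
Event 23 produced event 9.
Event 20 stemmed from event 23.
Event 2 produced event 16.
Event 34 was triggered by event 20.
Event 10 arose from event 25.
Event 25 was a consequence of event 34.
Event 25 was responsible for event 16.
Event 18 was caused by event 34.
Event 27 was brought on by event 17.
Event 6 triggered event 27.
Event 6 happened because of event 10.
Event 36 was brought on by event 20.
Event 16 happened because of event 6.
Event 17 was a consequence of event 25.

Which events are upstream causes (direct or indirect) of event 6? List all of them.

event 10, event 20, event 23, event 25, event 34

Immediate cause of event 6: event 10.
Further upstream: event 23, event 20, event 34, event 25.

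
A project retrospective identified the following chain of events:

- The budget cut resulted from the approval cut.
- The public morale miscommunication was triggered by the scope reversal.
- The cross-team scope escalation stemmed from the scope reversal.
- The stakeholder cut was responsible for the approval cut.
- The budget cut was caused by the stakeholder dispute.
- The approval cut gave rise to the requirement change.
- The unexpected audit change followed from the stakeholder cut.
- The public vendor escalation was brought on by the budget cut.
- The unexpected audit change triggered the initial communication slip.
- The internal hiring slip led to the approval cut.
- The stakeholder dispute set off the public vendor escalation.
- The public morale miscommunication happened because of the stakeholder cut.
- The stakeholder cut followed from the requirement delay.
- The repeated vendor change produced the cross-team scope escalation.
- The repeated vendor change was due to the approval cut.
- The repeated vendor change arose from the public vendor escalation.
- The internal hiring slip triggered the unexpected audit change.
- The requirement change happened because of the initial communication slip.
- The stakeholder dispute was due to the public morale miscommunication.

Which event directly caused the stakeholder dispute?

Upstream contributors include the scope reversal, the requirement delay, the stakeholder cut, but only the public morale miscommunication feeds directly into the stakeholder dispute.

the public morale miscommunication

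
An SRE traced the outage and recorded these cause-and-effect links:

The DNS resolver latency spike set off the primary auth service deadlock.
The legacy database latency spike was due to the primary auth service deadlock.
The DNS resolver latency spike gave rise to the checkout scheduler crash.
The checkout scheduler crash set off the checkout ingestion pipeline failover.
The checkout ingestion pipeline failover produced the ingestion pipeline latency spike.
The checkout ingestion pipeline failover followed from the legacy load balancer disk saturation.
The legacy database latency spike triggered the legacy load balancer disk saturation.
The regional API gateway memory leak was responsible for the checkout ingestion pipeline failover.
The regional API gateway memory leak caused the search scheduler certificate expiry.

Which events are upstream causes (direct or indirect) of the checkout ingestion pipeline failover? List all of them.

the DNS resolver latency spike, the checkout scheduler crash, the legacy database latency spike, the legacy load balancer disk saturation, the primary auth service deadlock, the regional API gateway memory leak

Immediate causes of the checkout ingestion pipeline failover: the regional API gateway memory leak, the checkout scheduler crash, the legacy load balancer disk saturation.
Further upstream: the DNS resolver latency spike, the primary auth service deadlock, the legacy database latency spike.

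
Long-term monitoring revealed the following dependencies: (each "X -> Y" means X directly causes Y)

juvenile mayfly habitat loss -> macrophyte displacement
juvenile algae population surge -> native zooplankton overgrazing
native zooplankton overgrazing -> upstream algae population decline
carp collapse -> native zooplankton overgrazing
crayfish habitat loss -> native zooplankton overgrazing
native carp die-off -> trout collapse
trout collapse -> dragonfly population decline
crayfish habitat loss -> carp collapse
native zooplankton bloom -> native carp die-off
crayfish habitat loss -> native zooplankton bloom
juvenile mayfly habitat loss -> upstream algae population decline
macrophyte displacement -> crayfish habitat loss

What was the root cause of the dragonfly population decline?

the juvenile mayfly habitat loss

Tracing upstream from the dragonfly population decline: the dragonfly population decline ← the trout collapse ← the native carp die-off ← the native zooplankton bloom ← the crayfish habitat loss ← the macrophyte displacement ← the juvenile mayfly habitat loss.
The juvenile mayfly habitat loss has no stated cause, so it is the root.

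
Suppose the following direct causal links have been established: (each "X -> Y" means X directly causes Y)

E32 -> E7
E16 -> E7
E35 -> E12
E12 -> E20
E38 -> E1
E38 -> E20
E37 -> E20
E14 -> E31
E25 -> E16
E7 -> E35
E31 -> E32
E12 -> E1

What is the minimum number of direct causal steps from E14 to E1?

6

Shortest chain: E14 → E31 → E32 → E7 → E35 → E12 → E1.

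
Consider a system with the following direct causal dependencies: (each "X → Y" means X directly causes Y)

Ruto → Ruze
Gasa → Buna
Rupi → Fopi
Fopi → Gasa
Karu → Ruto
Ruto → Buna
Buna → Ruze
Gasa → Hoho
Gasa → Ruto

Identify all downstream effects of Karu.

Buna, Ruto, Ruze

Direct effects: Ruto.
2 steps out: Buna, Ruze.
Not reachable from it: Rupi, Fopi, Gasa, Hoho.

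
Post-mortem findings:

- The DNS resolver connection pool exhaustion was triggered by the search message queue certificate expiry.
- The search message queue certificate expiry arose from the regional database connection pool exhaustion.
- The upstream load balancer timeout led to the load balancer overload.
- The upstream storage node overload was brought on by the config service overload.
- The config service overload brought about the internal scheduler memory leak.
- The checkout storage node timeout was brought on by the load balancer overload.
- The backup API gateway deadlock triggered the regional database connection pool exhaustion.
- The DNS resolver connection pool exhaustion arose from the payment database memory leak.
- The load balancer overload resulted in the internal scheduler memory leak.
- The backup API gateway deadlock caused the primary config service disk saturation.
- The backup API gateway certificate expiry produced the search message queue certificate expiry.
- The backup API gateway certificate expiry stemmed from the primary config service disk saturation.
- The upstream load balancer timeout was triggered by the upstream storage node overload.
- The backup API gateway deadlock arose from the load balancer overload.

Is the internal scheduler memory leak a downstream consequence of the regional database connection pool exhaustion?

No

The regional database connection pool exhaustion leads to the search message queue certificate expiry, the DNS resolver connection pool exhaustion; the internal scheduler memory leak is not among them.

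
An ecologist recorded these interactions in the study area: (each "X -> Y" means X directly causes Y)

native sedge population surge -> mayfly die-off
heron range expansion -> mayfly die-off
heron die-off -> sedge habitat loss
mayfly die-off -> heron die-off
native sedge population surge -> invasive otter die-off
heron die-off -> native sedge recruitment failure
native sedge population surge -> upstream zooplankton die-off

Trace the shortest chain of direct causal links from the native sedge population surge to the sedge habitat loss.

the native sedge population surge → the mayfly die-off → the heron die-off → the sedge habitat loss

the native sedge population surge → the mayfly die-off
the mayfly die-off → the heron die-off
the heron die-off → the sedge habitat loss
Length: 3 steps.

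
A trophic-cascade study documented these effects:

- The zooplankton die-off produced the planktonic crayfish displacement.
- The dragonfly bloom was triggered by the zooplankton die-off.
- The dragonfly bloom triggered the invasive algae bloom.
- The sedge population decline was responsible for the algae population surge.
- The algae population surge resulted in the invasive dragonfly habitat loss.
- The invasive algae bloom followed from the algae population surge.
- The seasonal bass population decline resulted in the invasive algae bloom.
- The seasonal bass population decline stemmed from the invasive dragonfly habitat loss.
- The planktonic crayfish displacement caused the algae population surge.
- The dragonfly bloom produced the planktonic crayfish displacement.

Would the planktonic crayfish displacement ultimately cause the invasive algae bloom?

There is a causal chain: the planktonic crayfish displacement → the algae population surge → the invasive algae bloom.

Yes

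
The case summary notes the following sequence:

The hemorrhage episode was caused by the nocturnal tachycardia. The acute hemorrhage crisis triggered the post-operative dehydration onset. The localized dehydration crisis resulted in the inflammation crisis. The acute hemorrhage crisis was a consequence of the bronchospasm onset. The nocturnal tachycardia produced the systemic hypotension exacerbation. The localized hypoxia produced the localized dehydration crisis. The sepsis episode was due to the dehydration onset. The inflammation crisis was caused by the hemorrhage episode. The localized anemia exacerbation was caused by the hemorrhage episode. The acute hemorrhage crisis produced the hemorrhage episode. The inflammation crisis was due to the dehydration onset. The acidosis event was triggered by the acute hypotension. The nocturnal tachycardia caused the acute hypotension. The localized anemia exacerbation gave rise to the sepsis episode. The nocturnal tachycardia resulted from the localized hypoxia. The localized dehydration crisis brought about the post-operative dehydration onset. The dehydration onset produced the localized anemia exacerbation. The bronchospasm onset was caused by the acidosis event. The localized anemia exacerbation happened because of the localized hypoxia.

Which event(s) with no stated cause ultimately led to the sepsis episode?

Tracing upstream from the sepsis episode: the sepsis episode ← the localized anemia exacerbation ← the localized hypoxia.
A separate upstream branch: the sepsis episode ← the dehydration onset.
Each of those chain origins has no stated cause.

the dehydration onset, the localized hypoxia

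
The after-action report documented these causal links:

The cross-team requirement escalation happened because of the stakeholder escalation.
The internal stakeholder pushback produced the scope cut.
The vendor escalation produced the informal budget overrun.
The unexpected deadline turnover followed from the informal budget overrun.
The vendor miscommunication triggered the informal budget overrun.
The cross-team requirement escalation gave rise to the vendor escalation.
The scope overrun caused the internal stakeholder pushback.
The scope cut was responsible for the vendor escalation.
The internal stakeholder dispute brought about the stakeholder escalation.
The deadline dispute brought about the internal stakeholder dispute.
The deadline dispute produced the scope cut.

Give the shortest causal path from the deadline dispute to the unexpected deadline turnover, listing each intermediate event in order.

the deadline dispute → the scope cut → the vendor escalation → the informal budget overrun → the unexpected deadline turnover

the deadline dispute → the scope cut
the scope cut → the vendor escalation
the vendor escalation → the informal budget overrun
the informal budget overrun → the unexpected deadline turnover
Length: 4 steps.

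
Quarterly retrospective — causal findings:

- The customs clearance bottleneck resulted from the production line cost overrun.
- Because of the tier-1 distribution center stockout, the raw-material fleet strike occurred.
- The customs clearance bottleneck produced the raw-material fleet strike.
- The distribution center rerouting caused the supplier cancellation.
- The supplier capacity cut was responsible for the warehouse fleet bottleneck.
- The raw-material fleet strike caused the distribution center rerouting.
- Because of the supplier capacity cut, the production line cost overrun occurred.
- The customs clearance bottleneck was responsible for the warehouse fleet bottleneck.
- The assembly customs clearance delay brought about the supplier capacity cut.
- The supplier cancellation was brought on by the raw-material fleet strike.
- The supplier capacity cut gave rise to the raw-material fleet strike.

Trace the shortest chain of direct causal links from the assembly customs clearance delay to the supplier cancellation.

the assembly customs clearance delay → the supplier capacity cut
the supplier capacity cut → the raw-material fleet strike
the raw-material fleet strike → the supplier cancellation
Length: 3 steps.

the assembly customs clearance delay → the supplier capacity cut → the raw-material fleet strike → the supplier cancellation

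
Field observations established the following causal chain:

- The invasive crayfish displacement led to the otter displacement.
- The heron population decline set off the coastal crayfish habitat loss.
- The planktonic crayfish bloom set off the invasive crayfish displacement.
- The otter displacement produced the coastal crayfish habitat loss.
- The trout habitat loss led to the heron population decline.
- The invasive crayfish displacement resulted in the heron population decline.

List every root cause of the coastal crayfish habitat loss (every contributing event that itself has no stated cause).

Tracing upstream from the coastal crayfish habitat loss: the coastal crayfish habitat loss ← the heron population decline ← the invasive crayfish displacement ← the planktonic crayfish bloom.
A separate upstream branch: the coastal crayfish habitat loss ← the heron population decline ← the trout habitat loss.
Each of those chain origins has no stated cause.

the planktonic crayfish bloom, the trout habitat loss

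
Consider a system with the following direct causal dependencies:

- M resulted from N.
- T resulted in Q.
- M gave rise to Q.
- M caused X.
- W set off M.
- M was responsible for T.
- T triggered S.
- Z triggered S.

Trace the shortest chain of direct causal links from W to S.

W → M → T → S

W → M
M → T
T → S
Length: 3 steps.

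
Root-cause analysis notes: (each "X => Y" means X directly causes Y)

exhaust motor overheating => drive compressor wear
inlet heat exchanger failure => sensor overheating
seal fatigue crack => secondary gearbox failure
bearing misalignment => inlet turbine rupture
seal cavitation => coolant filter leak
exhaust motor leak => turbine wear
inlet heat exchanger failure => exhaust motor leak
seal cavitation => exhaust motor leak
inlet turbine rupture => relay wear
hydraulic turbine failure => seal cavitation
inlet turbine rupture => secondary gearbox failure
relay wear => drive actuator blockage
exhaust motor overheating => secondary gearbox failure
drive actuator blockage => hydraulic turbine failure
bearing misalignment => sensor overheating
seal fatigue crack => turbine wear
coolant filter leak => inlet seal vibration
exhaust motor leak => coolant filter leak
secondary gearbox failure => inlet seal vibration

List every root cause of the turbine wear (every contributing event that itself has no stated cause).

the bearing misalignment, the inlet heat exchanger failure, the seal fatigue crack

Tracing upstream from the turbine wear: the turbine wear ← the exhaust motor leak ← the seal cavitation ← the hydraulic turbine failure ← the drive actuator blockage ← the relay wear ← the inlet turbine rupture ← the bearing misalignment.
A separate upstream branch: the turbine wear ← the exhaust motor leak ← the inlet heat exchanger failure.
A separate upstream branch: the turbine wear ← the seal fatigue crack.
Each of those chain origins has no stated cause.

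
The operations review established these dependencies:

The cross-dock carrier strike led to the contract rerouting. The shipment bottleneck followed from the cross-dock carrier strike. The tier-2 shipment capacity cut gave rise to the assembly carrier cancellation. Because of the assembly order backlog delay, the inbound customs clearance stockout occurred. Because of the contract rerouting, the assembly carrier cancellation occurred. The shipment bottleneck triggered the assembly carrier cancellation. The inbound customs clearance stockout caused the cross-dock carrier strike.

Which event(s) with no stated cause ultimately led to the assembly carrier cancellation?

the assembly order backlog delay, the tier-2 shipment capacity cut

Tracing upstream from the assembly carrier cancellation: the assembly carrier cancellation ← the shipment bottleneck ← the cross-dock carrier strike ← the inbound customs clearance stockout ← the assembly order backlog delay.
A separate upstream branch: the assembly carrier cancellation ← the tier-2 shipment capacity cut.
Each of those chain origins has no stated cause.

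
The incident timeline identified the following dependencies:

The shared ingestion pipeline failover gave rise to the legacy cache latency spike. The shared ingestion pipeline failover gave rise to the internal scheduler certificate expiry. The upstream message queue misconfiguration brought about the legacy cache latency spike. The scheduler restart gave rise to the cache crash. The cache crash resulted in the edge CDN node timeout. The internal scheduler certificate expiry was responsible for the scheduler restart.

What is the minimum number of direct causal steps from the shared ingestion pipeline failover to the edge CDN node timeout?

4

Shortest chain: the shared ingestion pipeline failover → the internal scheduler certificate expiry → the scheduler restart → the cache crash → the edge CDN node timeout.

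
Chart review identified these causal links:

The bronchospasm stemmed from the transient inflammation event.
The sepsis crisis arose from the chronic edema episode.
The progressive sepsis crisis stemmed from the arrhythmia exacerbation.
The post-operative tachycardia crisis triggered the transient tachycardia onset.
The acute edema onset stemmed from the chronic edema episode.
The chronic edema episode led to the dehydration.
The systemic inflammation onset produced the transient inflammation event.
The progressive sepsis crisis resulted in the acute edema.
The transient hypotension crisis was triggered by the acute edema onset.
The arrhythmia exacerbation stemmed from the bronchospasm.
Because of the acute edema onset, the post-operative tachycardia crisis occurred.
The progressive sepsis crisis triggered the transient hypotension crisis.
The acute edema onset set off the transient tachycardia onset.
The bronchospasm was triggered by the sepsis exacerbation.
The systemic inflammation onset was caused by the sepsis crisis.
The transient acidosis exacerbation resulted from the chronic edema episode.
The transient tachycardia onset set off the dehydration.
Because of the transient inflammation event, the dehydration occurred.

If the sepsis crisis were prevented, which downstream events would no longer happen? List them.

Downstream of the sepsis crisis: the systemic inflammation onset, the transient inflammation event, the bronchospasm, the arrhythmia exacerbation, the progressive sepsis crisis, the acute edema, the transient hypotension crisis, the dehydration.
Of those, still caused via another path: the bronchospasm, the arrhythmia exacerbation, the progressive sepsis crisis, the acute edema, the transient hypotension crisis, the dehydration.
The remainder have no surviving cause.

the systemic inflammation onset, the transient inflammation event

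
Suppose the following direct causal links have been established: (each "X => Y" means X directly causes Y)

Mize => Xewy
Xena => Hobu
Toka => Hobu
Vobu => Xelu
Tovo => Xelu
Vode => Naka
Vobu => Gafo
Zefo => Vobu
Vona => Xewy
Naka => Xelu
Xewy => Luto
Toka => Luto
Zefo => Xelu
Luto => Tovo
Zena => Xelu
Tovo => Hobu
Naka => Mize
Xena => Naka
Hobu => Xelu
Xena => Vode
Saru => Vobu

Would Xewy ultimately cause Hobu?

Yes

There is a causal chain: Xewy → Luto → Tovo → Hobu.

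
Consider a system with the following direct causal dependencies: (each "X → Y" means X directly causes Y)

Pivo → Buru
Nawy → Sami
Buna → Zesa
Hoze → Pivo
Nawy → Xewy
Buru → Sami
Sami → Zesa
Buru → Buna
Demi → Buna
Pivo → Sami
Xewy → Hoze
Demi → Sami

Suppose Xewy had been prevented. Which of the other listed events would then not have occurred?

Downstream of Xewy: Hoze, Pivo, Buru, Sami, Buna, Zesa.
Of those, still caused via another path: Sami, Buna, Zesa.
The remainder have no surviving cause.

Buru, Hoze, Pivo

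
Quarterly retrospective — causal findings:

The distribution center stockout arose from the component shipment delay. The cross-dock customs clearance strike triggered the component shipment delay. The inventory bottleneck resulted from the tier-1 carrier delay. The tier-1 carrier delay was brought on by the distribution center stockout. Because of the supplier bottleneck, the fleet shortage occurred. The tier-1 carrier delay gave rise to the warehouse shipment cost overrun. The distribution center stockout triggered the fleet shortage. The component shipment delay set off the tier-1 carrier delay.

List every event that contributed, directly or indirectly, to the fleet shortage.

the component shipment delay, the cross-dock customs clearance strike, the distribution center stockout, the supplier bottleneck

Immediate causes of the fleet shortage: the distribution center stockout, the supplier bottleneck.
Further upstream: the cross-dock customs clearance strike, the component shipment delay.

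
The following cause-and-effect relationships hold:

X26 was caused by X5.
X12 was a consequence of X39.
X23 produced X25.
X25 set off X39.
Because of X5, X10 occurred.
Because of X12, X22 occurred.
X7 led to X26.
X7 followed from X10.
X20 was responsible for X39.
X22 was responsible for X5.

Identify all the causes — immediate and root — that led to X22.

Immediate cause of X22: X12.
Further upstream: X23, X25, X39, X20.

X12, X20, X23, X25, X39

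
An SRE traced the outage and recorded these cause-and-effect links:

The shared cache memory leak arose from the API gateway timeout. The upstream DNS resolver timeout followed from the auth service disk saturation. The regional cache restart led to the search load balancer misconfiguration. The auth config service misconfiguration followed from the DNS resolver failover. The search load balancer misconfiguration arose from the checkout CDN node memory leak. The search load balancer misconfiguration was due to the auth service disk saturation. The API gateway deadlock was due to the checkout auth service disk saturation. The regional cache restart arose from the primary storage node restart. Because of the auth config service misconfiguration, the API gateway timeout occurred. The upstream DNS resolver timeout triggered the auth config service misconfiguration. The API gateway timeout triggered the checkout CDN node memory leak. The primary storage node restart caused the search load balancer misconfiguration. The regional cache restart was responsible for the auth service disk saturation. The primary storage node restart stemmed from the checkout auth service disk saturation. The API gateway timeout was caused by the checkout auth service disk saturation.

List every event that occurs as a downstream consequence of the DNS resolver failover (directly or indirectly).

the API gateway timeout, the auth config service misconfiguration, the checkout CDN node memory leak, the search load balancer misconfiguration, the shared cache memory leak

Direct effects: the auth config service misconfiguration.
2 steps out: the API gateway timeout.
3 steps out: the shared cache memory leak, the checkout CDN node memory leak.
4 steps out: the search load balancer misconfiguration.
Not reachable from it: the checkout auth service disk saturation, the API gateway deadlock, the primary storage node restart, the regional cache restart, the auth service disk saturation, the upstream DNS resolver timeout.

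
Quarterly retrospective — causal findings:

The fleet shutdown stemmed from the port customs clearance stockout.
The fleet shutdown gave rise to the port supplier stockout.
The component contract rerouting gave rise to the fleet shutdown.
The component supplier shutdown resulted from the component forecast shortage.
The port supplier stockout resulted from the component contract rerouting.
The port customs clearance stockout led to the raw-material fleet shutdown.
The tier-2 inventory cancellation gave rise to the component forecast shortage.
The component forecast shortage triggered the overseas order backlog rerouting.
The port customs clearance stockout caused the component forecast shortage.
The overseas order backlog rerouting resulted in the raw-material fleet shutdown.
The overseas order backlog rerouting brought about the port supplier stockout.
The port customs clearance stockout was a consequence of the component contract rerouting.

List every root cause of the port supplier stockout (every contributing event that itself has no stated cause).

the component contract rerouting, the tier-2 inventory cancellation

Tracing upstream from the port supplier stockout: the port supplier stockout ← the component contract rerouting.
A separate upstream branch: the port supplier stockout ← the overseas order backlog rerouting ← the component forecast shortage ← the tier-2 inventory cancellation.
Each of those chain origins has no stated cause.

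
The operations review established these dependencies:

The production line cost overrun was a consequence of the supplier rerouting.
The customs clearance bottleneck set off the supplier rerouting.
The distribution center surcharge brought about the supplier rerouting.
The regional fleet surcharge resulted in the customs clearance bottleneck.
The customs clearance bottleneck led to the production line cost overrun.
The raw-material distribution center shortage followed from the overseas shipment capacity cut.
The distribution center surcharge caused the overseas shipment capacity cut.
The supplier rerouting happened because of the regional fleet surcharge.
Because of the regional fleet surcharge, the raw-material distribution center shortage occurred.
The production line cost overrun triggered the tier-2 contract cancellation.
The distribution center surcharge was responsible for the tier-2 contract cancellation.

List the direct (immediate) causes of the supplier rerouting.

the customs clearance bottleneck, the distribution center surcharge, the regional fleet surcharge → the supplier rerouting with nothing further upstream stated.

the customs clearance bottleneck, the distribution center surcharge, the regional fleet surcharge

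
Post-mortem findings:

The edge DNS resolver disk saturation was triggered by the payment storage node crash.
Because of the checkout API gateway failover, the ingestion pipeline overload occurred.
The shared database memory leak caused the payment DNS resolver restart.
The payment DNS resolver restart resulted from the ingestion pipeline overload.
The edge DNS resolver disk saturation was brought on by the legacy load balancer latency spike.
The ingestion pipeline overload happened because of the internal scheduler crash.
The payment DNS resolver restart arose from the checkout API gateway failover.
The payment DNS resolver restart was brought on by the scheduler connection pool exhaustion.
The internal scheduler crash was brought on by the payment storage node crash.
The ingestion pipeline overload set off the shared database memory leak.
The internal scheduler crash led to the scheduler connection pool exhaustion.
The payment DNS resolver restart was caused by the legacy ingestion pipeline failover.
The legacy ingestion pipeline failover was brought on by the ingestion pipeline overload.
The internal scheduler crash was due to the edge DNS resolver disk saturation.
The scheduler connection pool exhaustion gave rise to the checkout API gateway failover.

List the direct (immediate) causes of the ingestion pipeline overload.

Upstream contributors include the legacy load balancer latency spike, the payment storage node crash, the edge DNS resolver disk saturation, the scheduler connection pool exhaustion, but only the checkout API gateway failover, the internal scheduler crash feed directly into the ingestion pipeline overload.

the checkout API gateway failover, the internal scheduler crash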